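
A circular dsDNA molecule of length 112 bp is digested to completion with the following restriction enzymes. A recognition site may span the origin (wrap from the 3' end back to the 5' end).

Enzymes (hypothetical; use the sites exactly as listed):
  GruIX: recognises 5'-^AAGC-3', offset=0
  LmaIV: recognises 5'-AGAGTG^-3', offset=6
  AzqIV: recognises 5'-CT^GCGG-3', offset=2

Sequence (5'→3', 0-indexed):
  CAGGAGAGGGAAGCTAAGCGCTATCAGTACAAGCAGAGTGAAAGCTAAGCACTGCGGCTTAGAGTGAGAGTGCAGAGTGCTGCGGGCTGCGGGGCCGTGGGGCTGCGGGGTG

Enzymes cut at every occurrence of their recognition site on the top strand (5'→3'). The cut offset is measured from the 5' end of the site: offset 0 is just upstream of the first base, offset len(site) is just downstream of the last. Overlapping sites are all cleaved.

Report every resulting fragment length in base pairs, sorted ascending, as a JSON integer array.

[1,2,5,5,6,7,7,7,10,13,15,16,18]

Per-enzyme occurrences:
  GruIX (AAGC, off=0): starts [10, 15, 30, 41, 46] → cuts [10, 15, 30, 41, 46]
  LmaIV (AGAGTG, off=6): starts [34, 60, 66, 73] → cuts [40, 66, 72, 79]
  AzqIV (CTGCGG, off=2): starts [51, 79, 86, 102] → cuts [53, 81, 88, 104]

All cut coordinates (distinct, sorted): [10, 15, 30, 40, 41, 46, 53, 66, 72, 79, 81, 88, 104]

Fragment lengths:
  10→15: 5 bp
  15→30: 15 bp
  30→40: 10 bp
  40→41: 1 bp
  41→46: 5 bp
  46→53: 7 bp
  53→66: 13 bp
  66→72: 6 bp
  72→79: 7 bp
  79→81: 2 bp
  81→88: 7 bp
  88→104: 16 bp
  104→10 (wrap): 112-104+10 = 18 bp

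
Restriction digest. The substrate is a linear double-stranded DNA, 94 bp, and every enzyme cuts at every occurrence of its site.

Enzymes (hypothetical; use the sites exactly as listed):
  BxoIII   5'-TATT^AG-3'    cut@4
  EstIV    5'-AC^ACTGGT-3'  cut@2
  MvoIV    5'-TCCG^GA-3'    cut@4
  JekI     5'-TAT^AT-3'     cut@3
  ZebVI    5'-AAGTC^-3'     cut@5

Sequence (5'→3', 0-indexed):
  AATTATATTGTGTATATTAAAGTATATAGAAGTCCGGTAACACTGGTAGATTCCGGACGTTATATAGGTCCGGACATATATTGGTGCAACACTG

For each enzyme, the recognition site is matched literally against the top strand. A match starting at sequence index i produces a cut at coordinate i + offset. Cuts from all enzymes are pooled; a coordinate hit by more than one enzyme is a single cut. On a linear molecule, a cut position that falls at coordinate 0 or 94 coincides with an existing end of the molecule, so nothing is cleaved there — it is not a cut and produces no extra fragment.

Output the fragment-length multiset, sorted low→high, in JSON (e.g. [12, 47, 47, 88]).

[6,7,7,8,9,9,9,10,14,15]

Per-enzyme occurrences:
  BxoIII (TATTAG, off=4): no sites
  EstIV ACACTGGT/2: at [39] ⇒ [41]
  MvoIV TCCGGA/4: at [51, 68] ⇒ [55, 72]
  JekI TATAT/3: at [3, 12, 22, 60, 76] ⇒ [6, 15, 25, 63, 79]
  ZebVI AAGTC/5: at [29] ⇒ [34]

All cut coordinates (distinct, sorted): [6, 15, 25, 34, 41, 55, 63, 72, 79]

Fragments:
  [0,6): 6 bp
  [6,15): 9 bp
  [15,25): 10 bp
  [25,34): 9 bp
  [34,41): 7 bp
  [41,55): 14 bp
  [55,63): 8 bp
  [63,72): 9 bp
  [72,79): 7 bp
  [79,94): 15 bp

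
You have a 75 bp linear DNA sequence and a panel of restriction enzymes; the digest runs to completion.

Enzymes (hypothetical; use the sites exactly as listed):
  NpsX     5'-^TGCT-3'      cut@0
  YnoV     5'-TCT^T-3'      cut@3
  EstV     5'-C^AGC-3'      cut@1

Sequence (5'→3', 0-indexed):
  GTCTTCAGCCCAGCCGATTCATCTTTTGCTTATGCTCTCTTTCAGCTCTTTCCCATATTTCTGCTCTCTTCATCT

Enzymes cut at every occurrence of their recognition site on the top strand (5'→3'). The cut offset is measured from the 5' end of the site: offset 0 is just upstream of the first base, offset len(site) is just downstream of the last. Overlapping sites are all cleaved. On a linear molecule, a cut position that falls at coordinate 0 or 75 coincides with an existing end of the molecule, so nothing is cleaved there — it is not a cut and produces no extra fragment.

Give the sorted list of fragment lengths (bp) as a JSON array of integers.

[2,2,3,4,5,6,6,6,8,8,12,13]

Site scan:
  NpsX (TGCT, off=0): starts [26, 32, 61] → cuts [26, 32, 61]
  YnoV (TCTT, off=3): starts [1, 21, 37, 46, 66] → cuts [4, 24, 40, 49, 69]
  EstV (CAGC, off=1): starts [5, 10, 42] → cuts [6, 11, 43]

All cut coordinates (distinct, sorted): [4, 6, 11, 24, 26, 32, 40, 43, 49, 61, 69]

Fragment lengths:
  [0,4): 4 bp
  [4,6): 2 bp
  [6,11): 5 bp
  [11,24): 13 bp
  [24,26): 2 bp
  [26,32): 6 bp
  [32,40): 8 bp
  [40,43): 3 bp
  [43,49): 6 bp
  [49,61): 12 bp
  [61,69): 8 bp
  [69,75): 6 bp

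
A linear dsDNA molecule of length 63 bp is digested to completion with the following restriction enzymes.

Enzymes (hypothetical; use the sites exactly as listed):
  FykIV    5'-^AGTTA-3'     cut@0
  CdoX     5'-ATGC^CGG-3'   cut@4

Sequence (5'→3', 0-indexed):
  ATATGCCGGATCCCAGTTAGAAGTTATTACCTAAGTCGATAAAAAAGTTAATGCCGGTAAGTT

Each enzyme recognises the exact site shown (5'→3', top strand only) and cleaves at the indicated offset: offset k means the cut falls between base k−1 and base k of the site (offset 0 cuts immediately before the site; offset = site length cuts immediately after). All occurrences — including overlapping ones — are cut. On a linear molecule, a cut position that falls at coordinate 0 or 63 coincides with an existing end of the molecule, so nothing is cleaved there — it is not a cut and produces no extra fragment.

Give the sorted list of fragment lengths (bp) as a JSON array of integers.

Site scan:
  FykIV AGTTA/0: at [14, 21, 45] ⇒ [14, 21, 45]
  CdoX ATGCCGG/4: at [2, 50] ⇒ [6, 54]

All cut coordinates (distinct, sorted): [6, 14, 21, 45, 54]

Fragments:
  [0,6): 6 bp
  [6,14): 8 bp
  [14,21): 7 bp
  [21,45): 24 bp
  [45,54): 9 bp
  [54,63): 9 bp

[6,7,8,9,9,24]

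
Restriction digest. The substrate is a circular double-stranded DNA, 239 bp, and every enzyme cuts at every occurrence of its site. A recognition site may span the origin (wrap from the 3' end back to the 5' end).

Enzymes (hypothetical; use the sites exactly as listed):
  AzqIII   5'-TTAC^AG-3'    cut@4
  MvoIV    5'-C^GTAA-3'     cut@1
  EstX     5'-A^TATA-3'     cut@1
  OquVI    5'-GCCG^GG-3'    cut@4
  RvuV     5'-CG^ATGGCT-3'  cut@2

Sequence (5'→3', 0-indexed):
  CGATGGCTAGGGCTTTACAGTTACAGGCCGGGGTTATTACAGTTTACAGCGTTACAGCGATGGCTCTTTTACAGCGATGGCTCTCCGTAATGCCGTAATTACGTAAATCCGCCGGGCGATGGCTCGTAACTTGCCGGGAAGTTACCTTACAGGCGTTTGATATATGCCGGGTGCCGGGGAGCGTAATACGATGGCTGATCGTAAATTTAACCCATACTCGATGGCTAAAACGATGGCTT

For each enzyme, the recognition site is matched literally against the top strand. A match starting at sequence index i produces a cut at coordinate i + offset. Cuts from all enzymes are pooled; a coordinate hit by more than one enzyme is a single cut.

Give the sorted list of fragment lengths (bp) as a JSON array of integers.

[4,4,4,6,6,6,7,7,7,8,8,8,8,9,9,10,10,10,10,11,12,12,13,14,16,20]

Per-enzyme occurrences:
  AzqIII TTACAG/4: at [14, 20, 36, 43, 51, 68, 146] ⇒ [18, 24, 40, 47, 55, 72, 150]
  MvoIV CGTAA/1: at [85, 93, 101, 124, 181, 199] ⇒ [86, 94, 102, 125, 182, 200]
  EstX ATATA/1: at [159] ⇒ [160]
  OquVI GCCGGG/4: at [26, 110, 132, 165, 172] ⇒ [30, 114, 136, 169, 176]
  RvuV CGATGGCT/2: at [0, 57, 74, 116, 188, 218, 230] ⇒ [2, 59, 76, 118, 190, 220, 232]

Pooled cuts: [2, 18, 24, 30, 40, 47, 55, 59, 72, 76, 86, 94, 102, 114, 118, 125, 136, 150, 160, 169, 176, 182, 190, 200, 220, 232]

Fragment lengths:
  2→18: 16 bp
  18→24: 6 bp
  24→30: 6 bp
  30→40: 10 bp
  40→47: 7 bp
  47→55: 8 bp
  55→59: 4 bp
  59→72: 13 bp
  72→76: 4 bp
  76→86: 10 bp
  86→94: 8 bp
  94→102: 8 bp
  102→114: 12 bp
  114→118: 4 bp
  118→125: 7 bp
  125→136: 11 bp
  136→150: 14 bp
  150→160: 10 bp
  160→169: 9 bp
  169→176: 7 bp
  176→182: 6 bp
  182→190: 8 bp
  190→200: 10 bp
  200→220: 20 bp
  220→232: 12 bp
  232→2 (wrap): 239-232+2 = 9 bp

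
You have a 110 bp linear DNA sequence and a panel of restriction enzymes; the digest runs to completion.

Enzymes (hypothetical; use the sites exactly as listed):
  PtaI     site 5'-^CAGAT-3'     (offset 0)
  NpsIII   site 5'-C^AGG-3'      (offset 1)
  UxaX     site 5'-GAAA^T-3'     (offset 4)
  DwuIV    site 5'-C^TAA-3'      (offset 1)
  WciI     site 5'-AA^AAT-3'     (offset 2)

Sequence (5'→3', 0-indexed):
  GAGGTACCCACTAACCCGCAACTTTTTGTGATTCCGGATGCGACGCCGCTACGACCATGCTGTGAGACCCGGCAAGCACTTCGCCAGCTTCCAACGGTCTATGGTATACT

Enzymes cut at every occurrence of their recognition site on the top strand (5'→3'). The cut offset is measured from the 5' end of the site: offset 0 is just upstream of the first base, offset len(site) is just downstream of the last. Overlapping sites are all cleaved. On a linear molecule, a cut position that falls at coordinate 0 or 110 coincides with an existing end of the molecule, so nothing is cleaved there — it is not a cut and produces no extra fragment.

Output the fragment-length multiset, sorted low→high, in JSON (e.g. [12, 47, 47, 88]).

[11,99]

Site scan:
  PtaI (CAGAT, off=0): no sites
  NpsIII (CAGG, off=1): no sites
  UxaX (GAAAT, off=4): no sites
  DwuIV (CTAA, off=1): starts [10] → cuts [11]
  WciI (AAAAT, off=2): no sites

Pooled cuts: [11]

Fragment lengths:
  [0,11): 11 bp
  [11,110): 99 bp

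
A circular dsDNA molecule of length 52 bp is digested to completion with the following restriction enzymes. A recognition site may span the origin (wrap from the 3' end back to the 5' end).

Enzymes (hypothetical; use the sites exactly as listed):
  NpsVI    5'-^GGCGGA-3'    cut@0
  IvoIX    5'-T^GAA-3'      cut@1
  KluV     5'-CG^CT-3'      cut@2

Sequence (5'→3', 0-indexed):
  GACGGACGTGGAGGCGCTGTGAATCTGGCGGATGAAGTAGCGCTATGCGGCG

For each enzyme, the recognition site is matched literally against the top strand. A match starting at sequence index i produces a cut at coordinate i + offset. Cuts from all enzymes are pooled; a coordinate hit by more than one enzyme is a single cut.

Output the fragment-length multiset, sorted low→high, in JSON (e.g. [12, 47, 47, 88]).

Scan for sites:
  NpsVI (GGCGGA, off=0): starts [26, 48] → cuts [26, 48]
  IvoIX (TGAA, off=1): starts [19, 32] → cuts [20, 33]
  KluV (CGCT, off=2): starts [14, 40] → cuts [16, 42]

Pooled cuts: [16, 20, 26, 33, 42, 48]

Fragments:
  16→20: 4 bp
  20→26: 6 bp
  26→33: 7 bp
  33→42: 9 bp
  42→48: 6 bp
  48→16 (wrap): 52-48+16 = 20 bp

[4,6,6,7,9,20]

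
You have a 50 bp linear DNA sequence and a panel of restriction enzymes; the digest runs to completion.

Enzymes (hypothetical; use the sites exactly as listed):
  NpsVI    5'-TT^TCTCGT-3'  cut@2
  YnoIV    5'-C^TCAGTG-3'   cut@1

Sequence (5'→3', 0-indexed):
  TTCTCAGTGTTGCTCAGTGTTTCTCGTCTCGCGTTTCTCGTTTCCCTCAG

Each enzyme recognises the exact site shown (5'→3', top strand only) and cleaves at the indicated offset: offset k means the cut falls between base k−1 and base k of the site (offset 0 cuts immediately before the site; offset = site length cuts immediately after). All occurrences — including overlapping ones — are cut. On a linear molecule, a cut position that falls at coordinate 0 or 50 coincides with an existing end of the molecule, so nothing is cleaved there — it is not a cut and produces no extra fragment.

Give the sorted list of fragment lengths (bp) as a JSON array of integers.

[3,8,10,14,15]

Scan for sites:
  NpsVI (TTTCTCGT, off=2): starts [19, 33] → cuts [21, 35]
  YnoIV (CTCAGTG, off=1): starts [2, 12] → cuts [3, 13]

All cut coordinates (distinct, sorted): [3, 13, 21, 35]

Fragment lengths:
  [0,3): 3 bp
  [3,13): 10 bp
  [13,21): 8 bp
  [21,35): 14 bp
  [35,50): 15 bp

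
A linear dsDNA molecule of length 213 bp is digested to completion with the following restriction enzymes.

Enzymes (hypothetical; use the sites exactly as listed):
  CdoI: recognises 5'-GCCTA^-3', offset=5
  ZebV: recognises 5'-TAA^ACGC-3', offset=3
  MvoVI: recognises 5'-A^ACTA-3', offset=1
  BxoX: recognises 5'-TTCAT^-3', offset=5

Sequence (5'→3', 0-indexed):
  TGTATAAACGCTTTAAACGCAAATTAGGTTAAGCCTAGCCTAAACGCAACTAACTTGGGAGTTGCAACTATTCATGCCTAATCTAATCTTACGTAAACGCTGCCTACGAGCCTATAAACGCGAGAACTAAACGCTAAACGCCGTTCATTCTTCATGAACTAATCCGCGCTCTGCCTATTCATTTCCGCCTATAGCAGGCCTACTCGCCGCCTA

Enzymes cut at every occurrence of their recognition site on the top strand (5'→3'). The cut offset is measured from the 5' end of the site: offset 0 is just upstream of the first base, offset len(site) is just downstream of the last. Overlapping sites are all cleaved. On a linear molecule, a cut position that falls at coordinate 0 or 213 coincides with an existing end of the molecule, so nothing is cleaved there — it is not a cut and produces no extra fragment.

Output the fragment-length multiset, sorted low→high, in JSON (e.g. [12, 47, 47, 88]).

[1,2,3,5,5,5,5,5,7,7,7,8,8,9,9,9,10,11,11,11,16,18,20,21]

Per-enzyme occurrences:
  CdoI (GCCTA, off=5): starts [32, 37, 75, 101, 109, 172, 186, 197, 208] → cuts [37, 42, 80, 106, 114, 177, 191, 202] (position 213 is a terminus of the linear molecule — no cut)
  ZebV (TAAACGC, off=3): starts [4, 13, 40, 93, 114, 127, 134] → cuts [7, 16, 43, 96, 117, 130, 137]
  MvoVI (AACTA, off=1): starts [47, 65, 124, 156] → cuts [48, 66, 125, 157]
  BxoX (TTCAT, off=5): starts [70, 143, 150, 177] → cuts [75, 148, 155, 182]

All cut coordinates (distinct, sorted): [7, 16, 37, 42, 43, 48, 66, 75, 80, 96, 106, 114, 117, 125, 130, 137, 148, 155, 157, 177, 182, 191, 202]

Fragment lengths:
  [0,7): 7 bp
  [7,16): 9 bp
  [16,37): 21 bp
  [37,42): 5 bp
  [42,43): 1 bp
  [43,48): 5 bp
  [48,66): 18 bp
  [66,75): 9 bp
  [75,80): 5 bp
  [80,96): 16 bp
  [96,106): 10 bp
  [106,114): 8 bp
  [114,117): 3 bp
  [117,125): 8 bp
  [125,130): 5 bp
  [130,137): 7 bp
  [137,148): 11 bp
  [148,155): 7 bp
  [155,157): 2 bp
  [157,177): 20 bp
  [177,182): 5 bp
  [182,191): 9 bp
  [191,202): 11 bp
  [202,213): 11 bp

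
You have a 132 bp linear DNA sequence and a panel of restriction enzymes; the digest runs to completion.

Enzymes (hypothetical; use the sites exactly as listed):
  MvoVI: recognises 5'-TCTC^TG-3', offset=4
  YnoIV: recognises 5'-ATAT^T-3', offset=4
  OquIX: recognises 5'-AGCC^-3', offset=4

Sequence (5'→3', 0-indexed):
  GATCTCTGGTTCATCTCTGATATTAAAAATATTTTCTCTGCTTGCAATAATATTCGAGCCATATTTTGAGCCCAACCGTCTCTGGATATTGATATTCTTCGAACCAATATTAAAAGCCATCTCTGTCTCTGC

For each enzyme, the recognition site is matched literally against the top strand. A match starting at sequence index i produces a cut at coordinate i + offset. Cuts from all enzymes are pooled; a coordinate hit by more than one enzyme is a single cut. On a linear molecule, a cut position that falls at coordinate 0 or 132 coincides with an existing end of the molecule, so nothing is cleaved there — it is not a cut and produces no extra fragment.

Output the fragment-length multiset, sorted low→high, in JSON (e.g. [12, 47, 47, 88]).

Per-enzyme occurrences:
  MvoVI TCTCTG/4: at [2, 13, 34, 78, 119, 125] ⇒ [6, 17, 38, 82, 123, 129]
  YnoIV ATATT/4: at [19, 28, 49, 60, 85, 91, 106] ⇒ [23, 32, 53, 64, 89, 95, 110]
  OquIX AGCC/4: at [56, 68, 114] ⇒ [60, 72, 118]

All cut coordinates (distinct, sorted): [6, 17, 23, 32, 38, 53, 60, 64, 72, 82, 89, 95, 110, 118, 123, 129]

Fragments:
  [0,6): 6 bp
  [6,17): 11 bp
  [17,23): 6 bp
  [23,32): 9 bp
  [32,38): 6 bp
  [38,53): 15 bp
  [53,60): 7 bp
  [60,64): 4 bp
  [64,72): 8 bp
  [72,82): 10 bp
  [82,89): 7 bp
  [89,95): 6 bp
  [95,110): 15 bp
  [110,118): 8 bp
  [118,123): 5 bp
  [123,129): 6 bp
  [129,132): 3 bp

[3,4,5,6,6,6,6,6,7,7,8,8,9,10,11,15,15]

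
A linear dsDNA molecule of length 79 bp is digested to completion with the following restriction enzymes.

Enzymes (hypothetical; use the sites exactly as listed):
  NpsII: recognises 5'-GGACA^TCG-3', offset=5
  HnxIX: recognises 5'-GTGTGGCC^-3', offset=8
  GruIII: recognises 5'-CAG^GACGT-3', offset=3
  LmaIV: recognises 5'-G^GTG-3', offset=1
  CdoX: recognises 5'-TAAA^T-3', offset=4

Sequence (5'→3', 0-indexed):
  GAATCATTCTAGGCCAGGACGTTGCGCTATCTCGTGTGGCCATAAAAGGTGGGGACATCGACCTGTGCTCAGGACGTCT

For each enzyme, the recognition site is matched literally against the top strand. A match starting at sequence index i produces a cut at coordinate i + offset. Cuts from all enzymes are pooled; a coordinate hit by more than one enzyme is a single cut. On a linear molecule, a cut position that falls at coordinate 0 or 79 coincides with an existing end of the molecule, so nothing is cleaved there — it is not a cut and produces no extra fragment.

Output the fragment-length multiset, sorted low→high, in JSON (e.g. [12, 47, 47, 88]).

[7,7,9,15,17,24]

Per-enzyme occurrences:
  NpsII (GGACATCG, off=5): starts [52] → cuts [57]
  HnxIX (GTGTGGCC, off=8): starts [33] → cuts [41]
  GruIII (CAGGACGT, off=3): starts [14, 69] → cuts [17, 72]
  LmaIV (GGTG, off=1): starts [47] → cuts [48]
  CdoX (TAAAT, off=4): no sites

All cut coordinates (distinct, sorted): [17, 41, 48, 57, 72]

Fragments:
  [0,17): 17 bp
  [17,41): 24 bp
  [41,48): 7 bp
  [48,57): 9 bp
  [57,72): 15 bp
  [72,79): 7 bp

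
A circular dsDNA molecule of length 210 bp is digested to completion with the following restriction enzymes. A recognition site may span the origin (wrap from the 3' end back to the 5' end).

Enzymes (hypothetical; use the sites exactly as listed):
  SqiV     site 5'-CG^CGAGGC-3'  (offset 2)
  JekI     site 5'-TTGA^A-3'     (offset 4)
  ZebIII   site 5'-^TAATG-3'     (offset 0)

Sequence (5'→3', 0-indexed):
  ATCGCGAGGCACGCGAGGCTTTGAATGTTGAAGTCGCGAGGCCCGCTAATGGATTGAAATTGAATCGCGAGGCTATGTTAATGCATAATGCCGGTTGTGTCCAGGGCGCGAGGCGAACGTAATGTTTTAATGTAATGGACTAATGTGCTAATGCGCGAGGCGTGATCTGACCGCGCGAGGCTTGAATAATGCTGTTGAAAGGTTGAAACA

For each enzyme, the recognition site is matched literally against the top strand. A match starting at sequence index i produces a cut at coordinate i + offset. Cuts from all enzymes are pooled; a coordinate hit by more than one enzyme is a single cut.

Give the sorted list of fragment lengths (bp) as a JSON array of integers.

Scan for sites:
  SqiV CGCGAGGC/2: at [2, 11, 34, 65, 106, 153, 173] ⇒ [4, 13, 36, 67, 108, 155, 175]
  JekI TTGAA/4: at [20, 27, 53, 59, 181, 194, 202] ⇒ [24, 31, 57, 63, 185, 198, 206]
  ZebIII TAATG/0: at [46, 78, 85, 119, 127, 132, 140, 148, 186] ⇒ [46, 78, 85, 119, 127, 132, 140, 148, 186]

All cut coordinates (distinct, sorted): [4, 13, 24, 31, 36, 46, 57, 63, 67, 78, 85, 108, 119, 127, 132, 140, 148, 155, 175, 185, 186, 198, 206]

Fragment lengths:
  4→13: 9 bp
  13→24: 11 bp
  24→31: 7 bp
  31→36: 5 bp
  36→46: 10 bp
  46→57: 11 bp
  57→63: 6 bp
  63→67: 4 bp
  67→78: 11 bp
  78→85: 7 bp
  85→108: 23 bp
  108→119: 11 bp
  119→127: 8 bp
  127→132: 5 bp
  132→140: 8 bp
  140→148: 8 bp
  148→155: 7 bp
  155→175: 20 bp
  175→185: 10 bp
  185→186: 1 bp
  186→198: 12 bp
  198→206: 8 bp
  206→4 (wrap): 210-206+4 = 8 bp

[1,4,5,5,6,7,7,7,8,8,8,8,8,9,10,10,11,11,11,11,12,20,23]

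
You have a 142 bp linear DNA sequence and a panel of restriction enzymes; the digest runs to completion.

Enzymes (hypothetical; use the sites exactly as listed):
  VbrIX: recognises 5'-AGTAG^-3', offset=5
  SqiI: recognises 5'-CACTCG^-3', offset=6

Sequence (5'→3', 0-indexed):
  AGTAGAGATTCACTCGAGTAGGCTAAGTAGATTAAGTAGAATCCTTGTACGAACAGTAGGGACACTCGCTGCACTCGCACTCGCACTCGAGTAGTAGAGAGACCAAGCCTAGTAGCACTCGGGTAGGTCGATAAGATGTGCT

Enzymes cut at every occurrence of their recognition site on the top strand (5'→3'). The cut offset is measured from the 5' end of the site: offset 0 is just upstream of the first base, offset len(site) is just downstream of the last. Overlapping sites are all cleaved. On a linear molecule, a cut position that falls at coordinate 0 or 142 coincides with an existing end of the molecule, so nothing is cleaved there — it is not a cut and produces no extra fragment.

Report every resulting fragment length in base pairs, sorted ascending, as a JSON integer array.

[3,5,5,5,6,6,6,9,9,9,9,11,18,20,21]

Per-enzyme occurrences:
  VbrIX AGTAG/5: at [0, 16, 25, 34, 54, 89, 92, 110] ⇒ [5, 21, 30, 39, 59, 94, 97, 115]
  SqiI CACTCG/6: at [10, 62, 71, 77, 83, 115] ⇒ [16, 68, 77, 83, 89, 121]

All cut coordinates (distinct, sorted): [5, 16, 21, 30, 39, 59, 68, 77, 83, 89, 94, 97, 115, 121]

Fragment lengths:
  [0,5): 5 bp
  [5,16): 11 bp
  [16,21): 5 bp
  [21,30): 9 bp
  [30,39): 9 bp
  [39,59): 20 bp
  [59,68): 9 bp
  [68,77): 9 bp
  [77,83): 6 bp
  [83,89): 6 bp
  [89,94): 5 bp
  [94,97): 3 bp
  [97,115): 18 bp
  [115,121): 6 bp
  [121,142): 21 bp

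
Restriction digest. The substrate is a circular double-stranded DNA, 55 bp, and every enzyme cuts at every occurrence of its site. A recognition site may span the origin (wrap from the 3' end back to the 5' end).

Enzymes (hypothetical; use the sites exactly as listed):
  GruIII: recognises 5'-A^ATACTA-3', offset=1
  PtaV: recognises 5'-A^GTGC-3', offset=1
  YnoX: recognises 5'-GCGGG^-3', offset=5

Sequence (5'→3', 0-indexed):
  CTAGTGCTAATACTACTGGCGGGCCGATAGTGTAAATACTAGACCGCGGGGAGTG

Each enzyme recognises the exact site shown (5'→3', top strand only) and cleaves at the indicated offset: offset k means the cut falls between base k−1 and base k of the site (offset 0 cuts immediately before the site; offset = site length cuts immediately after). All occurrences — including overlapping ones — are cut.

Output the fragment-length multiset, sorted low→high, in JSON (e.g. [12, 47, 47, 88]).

[2,6,6,12,14,15]

Per-enzyme occurrences:
  GruIII (AATACTA, off=1): starts [8, 34] → cuts [9, 35]
  PtaV (AGTGC, off=1): starts [2, 51] → cuts [3, 52]
  YnoX (GCGGG, off=5): starts [18, 45] → cuts [23, 50]

Pooled cuts: [3, 9, 23, 35, 50, 52]

Fragments:
  3→9: 6 bp
  9→23: 14 bp
  23→35: 12 bp
  35→50: 15 bp
  50→52: 2 bp
  52→3 (wrap): 55-52+3 = 6 bp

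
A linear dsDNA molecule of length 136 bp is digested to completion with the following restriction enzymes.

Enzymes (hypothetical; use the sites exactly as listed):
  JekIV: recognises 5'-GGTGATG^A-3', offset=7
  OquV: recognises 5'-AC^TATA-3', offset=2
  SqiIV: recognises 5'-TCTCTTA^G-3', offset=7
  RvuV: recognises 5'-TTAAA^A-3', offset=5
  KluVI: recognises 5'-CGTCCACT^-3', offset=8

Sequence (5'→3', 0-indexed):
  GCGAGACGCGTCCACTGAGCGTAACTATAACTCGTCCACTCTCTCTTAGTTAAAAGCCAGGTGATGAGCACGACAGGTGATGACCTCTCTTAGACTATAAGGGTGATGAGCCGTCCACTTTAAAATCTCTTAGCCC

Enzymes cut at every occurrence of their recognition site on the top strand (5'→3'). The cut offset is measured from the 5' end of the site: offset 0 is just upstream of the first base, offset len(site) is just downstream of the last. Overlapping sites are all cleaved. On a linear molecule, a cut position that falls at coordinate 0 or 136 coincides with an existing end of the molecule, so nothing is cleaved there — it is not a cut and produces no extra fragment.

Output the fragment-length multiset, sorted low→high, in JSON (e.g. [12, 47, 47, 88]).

[3,4,5,6,8,8,9,10,11,12,13,15,16,16]

Scan for sites:
  JekIV GGTGATGA/7: at [59, 75, 101] ⇒ [66, 82, 108]
  OquV ACTATA/2: at [23, 93] ⇒ [25, 95]
  SqiIV TCTCTTAG/7: at [41, 85, 125] ⇒ [48, 92, 132]
  RvuV TTAAAA/5: at [49, 119] ⇒ [54, 124]
  KluVI CGTCCACT/8: at [8, 32, 111] ⇒ [16, 40, 119]

All cut coordinates (distinct, sorted): [16, 25, 40, 48, 54, 66, 82, 92, 95, 108, 119, 124, 132]

Fragments:
  [0,16): 16 bp
  [16,25): 9 bp
  [25,40): 15 bp
  [40,48): 8 bp
  [48,54): 6 bp
  [54,66): 12 bp
  [66,82): 16 bp
  [82,92): 10 bp
  [92,95): 3 bp
  [95,108): 13 bp
  [108,119): 11 bp
  [119,124): 5 bp
  [124,132): 8 bp
  [132,136): 4 bp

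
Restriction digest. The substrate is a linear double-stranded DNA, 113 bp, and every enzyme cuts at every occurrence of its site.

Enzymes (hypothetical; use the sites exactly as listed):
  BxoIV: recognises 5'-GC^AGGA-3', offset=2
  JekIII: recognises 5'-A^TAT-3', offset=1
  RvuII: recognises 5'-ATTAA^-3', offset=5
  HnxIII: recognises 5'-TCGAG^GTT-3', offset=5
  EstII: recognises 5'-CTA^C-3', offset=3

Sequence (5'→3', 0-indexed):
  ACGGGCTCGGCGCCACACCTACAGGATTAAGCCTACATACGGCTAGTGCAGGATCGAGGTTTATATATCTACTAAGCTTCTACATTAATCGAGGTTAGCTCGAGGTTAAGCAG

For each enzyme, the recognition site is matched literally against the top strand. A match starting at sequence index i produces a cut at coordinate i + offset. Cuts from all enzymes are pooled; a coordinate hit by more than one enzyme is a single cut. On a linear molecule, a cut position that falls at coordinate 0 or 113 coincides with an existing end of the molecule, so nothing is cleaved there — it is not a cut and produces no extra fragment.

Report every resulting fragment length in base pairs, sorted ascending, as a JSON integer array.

[2,5,5,5,6,6,9,9,9,11,11,14,21]

Site scan:
  BxoIV (GCAGGA, off=2): starts [47] → cuts [49]
  JekIII (ATAT, off=1): starts [62, 64] → cuts [63, 65]
  RvuII (ATTAA, off=5): starts [25, 83] → cuts [30, 88]
  HnxIII (TCGAGGTT, off=5): starts [53, 88, 99] → cuts [58, 93, 104]
  EstII (CTAC, off=3): starts [18, 32, 68, 79] → cuts [21, 35, 71, 82]

All cut coordinates (distinct, sorted): [21, 30, 35, 49, 58, 63, 65, 71, 82, 88, 93, 104]

Fragment lengths:
  [0,21): 21 bp
  [21,30): 9 bp
  [30,35): 5 bp
  [35,49): 14 bp
  [49,58): 9 bp
  [58,63): 5 bp
  [63,65): 2 bp
  [65,71): 6 bp
  [71,82): 11 bp
  [82,88): 6 bp
  [88,93): 5 bp
  [93,104): 11 bp
  [104,113): 9 bp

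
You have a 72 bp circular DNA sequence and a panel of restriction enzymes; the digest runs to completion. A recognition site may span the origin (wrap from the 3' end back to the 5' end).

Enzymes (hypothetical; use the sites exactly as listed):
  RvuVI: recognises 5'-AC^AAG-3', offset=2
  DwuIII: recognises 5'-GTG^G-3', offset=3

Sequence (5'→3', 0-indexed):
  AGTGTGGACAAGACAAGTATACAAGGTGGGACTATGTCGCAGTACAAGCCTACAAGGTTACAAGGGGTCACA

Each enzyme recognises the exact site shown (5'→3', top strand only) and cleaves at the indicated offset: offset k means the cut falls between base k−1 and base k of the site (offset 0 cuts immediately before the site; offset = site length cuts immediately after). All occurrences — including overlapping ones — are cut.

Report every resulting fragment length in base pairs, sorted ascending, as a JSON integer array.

Site scan:
  RvuVI (ACAAG, off=2): starts [7, 12, 20, 43, 51, 59, 69] → cuts [9, 14, 22, 45, 53, 61, 71]
  DwuIII (GTGG, off=3): starts [3, 25] → cuts [6, 28]

Pooled cuts: [6, 9, 14, 22, 28, 45, 53, 61, 71]

Fragments:
  6→9: 3 bp
  9→14: 5 bp
  14→22: 8 bp
  22→28: 6 bp
  28→45: 17 bp
  45→53: 8 bp
  53→61: 8 bp
  61→71: 10 bp
  71→6 (wrap): 72-71+6 = 7 bp

[3,5,6,7,8,8,8,10,17]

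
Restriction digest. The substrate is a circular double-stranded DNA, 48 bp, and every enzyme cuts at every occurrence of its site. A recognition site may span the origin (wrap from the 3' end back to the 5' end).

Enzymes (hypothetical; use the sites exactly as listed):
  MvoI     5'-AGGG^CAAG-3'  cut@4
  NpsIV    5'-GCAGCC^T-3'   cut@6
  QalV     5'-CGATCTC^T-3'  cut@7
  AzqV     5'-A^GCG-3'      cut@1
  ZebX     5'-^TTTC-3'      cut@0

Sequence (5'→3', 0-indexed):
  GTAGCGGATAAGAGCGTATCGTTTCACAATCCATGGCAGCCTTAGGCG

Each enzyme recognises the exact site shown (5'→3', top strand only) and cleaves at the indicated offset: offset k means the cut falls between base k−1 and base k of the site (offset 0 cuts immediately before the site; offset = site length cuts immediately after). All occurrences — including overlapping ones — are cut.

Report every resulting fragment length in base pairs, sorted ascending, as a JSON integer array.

Per-enzyme occurrences:
  MvoI (AGGGCAAG, off=4): no sites
  NpsIV (GCAGCCT, off=6): starts [35] → cuts [41]
  QalV (CGATCTCT, off=7): no sites
  AzqV (AGCG, off=1): starts [2, 12] → cuts [3, 13]
  ZebX (TTTC, off=0): starts [21] → cuts [21]

All cut coordinates (distinct, sorted): [3, 13, 21, 41]

Fragment lengths:
  3→13: 10 bp
  13→21: 8 bp
  21→41: 20 bp
  41→3 (wrap): 48-41+3 = 10 bp

[8,10,10,20]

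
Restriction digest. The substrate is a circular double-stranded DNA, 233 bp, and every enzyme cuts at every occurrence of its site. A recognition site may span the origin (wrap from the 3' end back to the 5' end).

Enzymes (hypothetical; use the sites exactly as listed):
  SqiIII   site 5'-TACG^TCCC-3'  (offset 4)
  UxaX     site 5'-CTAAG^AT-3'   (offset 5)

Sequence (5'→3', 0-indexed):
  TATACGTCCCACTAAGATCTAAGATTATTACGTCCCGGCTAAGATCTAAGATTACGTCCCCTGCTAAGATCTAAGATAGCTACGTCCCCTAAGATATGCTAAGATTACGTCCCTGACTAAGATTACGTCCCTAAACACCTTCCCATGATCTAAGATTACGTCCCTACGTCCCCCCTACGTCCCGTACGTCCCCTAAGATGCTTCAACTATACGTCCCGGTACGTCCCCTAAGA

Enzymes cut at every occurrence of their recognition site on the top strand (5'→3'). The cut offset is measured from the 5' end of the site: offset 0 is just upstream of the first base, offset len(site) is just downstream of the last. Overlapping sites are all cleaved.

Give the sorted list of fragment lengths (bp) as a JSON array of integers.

[6,6,6,6,7,7,7,7,8,9,9,9,9,9,9,10,10,10,11,11,12,12,16,27]

Scan for sites:
  SqiIII (TACGTCCC, off=4): starts [2, 28, 52, 80, 105, 123, 156, 164, 175, 184, 209, 219] → cuts [6, 32, 56, 84, 109, 127, 160, 168, 179, 188, 213, 223]
  UxaX (CTAAGAT, off=5): starts [11, 18, 38, 45, 63, 70, 88, 98, 116, 149, 192, 227] → cuts [16, 23, 43, 50, 68, 75, 93, 103, 121, 154, 197, 232]

All cut coordinates (distinct, sorted): [6, 16, 23, 32, 43, 50, 56, 68, 75, 84, 93, 103, 109, 121, 127, 154, 160, 168, 179, 188, 197, 213, 223, 232]

Fragment lengths:
  6→16: 10 bp
  16→23: 7 bp
  23→32: 9 bp
  32→43: 11 bp
  43→50: 7 bp
  50→56: 6 bp
  56→68: 12 bp
  68→75: 7 bp
  75→84: 9 bp
  84→93: 9 bp
  93→103: 10 bp
  103→109: 6 bp
  109→121: 12 bp
  121→127: 6 bp
  127→154: 27 bp
  154→160: 6 bp
  160→168: 8 bp
  168→179: 11 bp
  179→188: 9 bp
  188→197: 9 bp
  197→213: 16 bp
  213→223: 10 bp
  223→232: 9 bp
  232→6 (wrap): 233-232+6 = 7 bp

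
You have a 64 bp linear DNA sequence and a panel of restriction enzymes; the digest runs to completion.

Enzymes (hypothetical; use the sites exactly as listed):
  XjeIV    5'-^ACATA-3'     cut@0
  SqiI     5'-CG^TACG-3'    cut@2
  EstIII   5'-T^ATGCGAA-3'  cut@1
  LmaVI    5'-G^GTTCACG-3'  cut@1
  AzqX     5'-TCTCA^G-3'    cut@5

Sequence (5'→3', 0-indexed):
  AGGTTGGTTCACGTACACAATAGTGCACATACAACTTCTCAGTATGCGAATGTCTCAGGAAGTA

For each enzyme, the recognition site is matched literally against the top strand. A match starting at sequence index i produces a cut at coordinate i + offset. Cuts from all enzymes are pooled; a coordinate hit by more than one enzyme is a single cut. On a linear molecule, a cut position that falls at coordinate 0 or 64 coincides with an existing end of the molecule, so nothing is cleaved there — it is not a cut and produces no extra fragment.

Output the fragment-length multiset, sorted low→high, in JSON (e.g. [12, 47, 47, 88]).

Scan for sites:
  XjeIV ACATA/0: at [26] ⇒ [26]
  SqiI (CGTACG, off=2): no sites
  EstIII TATGCGAA/1: at [42] ⇒ [43]
  LmaVI GGTTCACG/1: at [5] ⇒ [6]
  AzqX TCTCAG/5: at [36, 52] ⇒ [41, 57]

Pooled cuts: [6, 26, 41, 43, 57]

Fragment lengths:
  [0,6): 6 bp
  [6,26): 20 bp
  [26,41): 15 bp
  [41,43): 2 bp
  [43,57): 14 bp
  [57,64): 7 bp

[2,6,7,14,15,20]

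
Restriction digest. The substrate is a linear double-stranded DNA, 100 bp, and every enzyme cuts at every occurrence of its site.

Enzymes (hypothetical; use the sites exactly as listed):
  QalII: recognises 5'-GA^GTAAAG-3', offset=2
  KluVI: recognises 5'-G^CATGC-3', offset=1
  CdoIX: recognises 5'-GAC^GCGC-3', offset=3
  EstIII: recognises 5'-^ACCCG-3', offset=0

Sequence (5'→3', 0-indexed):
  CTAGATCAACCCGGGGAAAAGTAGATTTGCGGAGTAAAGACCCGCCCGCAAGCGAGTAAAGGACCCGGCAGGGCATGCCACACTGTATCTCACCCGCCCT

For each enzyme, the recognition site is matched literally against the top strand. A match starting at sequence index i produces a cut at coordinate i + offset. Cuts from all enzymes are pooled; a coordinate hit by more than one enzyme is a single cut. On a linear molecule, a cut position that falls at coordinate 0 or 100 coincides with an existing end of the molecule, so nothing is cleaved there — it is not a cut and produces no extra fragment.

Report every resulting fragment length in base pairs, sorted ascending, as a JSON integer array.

[6,7,8,9,11,16,18,25]

Scan for sites:
  QalII GAGTAAAG/2: at [31, 53] ⇒ [33, 55]
  KluVI GCATGC/1: at [72] ⇒ [73]
  CdoIX (GACGCGC, off=3): no sites
  EstIII ACCCG/0: at [8, 39, 62, 91] ⇒ [8, 39, 62, 91]

Pooled cuts: [8, 33, 39, 55, 62, 73, 91]

Fragments:
  [0,8): 8 bp
  [8,33): 25 bp
  [33,39): 6 bp
  [39,55): 16 bp
  [55,62): 7 bp
  [62,73): 11 bp
  [73,91): 18 bp
  [91,100): 9 bp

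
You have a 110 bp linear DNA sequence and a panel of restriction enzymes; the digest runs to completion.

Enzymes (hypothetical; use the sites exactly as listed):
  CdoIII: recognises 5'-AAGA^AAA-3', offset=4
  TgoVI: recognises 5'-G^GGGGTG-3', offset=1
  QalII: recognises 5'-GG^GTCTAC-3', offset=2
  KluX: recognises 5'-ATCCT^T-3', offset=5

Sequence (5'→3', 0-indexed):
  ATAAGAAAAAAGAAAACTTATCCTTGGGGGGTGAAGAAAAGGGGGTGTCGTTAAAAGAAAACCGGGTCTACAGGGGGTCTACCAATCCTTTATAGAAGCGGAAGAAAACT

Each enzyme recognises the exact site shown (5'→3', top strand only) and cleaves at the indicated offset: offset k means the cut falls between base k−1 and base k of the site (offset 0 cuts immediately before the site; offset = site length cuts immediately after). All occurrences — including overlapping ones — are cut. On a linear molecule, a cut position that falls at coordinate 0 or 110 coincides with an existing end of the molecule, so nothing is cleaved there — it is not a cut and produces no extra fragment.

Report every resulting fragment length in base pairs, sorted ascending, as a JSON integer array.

[3,4,5,6,7,7,10,11,11,13,16,17]

Per-enzyme occurrences:
  CdoIII AAGAAAA/4: at [2, 9, 33, 54, 101] ⇒ [6, 13, 37, 58, 105]
  TgoVI GGGGGTG/1: at [26, 40] ⇒ [27, 41]
  QalII GGGTCTAC/2: at [63, 74] ⇒ [65, 76]
  KluX ATCCTT/5: at [19, 84] ⇒ [24, 89]

Pooled cuts: [6, 13, 24, 27, 37, 41, 58, 65, 76, 89, 105]

Fragment lengths:
  [0,6): 6 bp
  [6,13): 7 bp
  [13,24): 11 bp
  [24,27): 3 bp
  [27,37): 10 bp
  [37,41): 4 bp
  [41,58): 17 bp
  [58,65): 7 bp
  [65,76): 11 bp
  [76,89): 13 bp
  [89,105): 16 bp
  [105,110): 5 bp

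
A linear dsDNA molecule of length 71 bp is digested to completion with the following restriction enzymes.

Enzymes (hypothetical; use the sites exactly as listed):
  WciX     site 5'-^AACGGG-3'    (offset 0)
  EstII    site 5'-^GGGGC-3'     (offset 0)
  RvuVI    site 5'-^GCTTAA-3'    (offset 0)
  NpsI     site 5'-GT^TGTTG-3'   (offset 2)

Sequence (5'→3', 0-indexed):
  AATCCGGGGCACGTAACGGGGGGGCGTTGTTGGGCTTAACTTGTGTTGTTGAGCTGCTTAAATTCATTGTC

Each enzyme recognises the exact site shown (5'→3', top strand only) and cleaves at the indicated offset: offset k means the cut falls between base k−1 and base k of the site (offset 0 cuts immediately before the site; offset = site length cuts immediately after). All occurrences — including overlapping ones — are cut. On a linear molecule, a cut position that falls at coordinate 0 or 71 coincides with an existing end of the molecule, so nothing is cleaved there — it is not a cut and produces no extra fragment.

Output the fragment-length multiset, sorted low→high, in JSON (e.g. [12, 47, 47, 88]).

Site scan:
  WciX AACGGG/0: at [14] ⇒ [14]
  EstII GGGGC/0: at [5, 20] ⇒ [5, 20]
  RvuVI GCTTAA/0: at [33, 55] ⇒ [33, 55]
  NpsI GTTGTTG/2: at [25, 44] ⇒ [27, 46]

All cut coordinates (distinct, sorted): [5, 14, 20, 27, 33, 46, 55]

Fragment lengths:
  [0,5): 5 bp
  [5,14): 9 bp
  [14,20): 6 bp
  [20,27): 7 bp
  [27,33): 6 bp
  [33,46): 13 bp
  [46,55): 9 bp
  [55,71): 16 bp

[5,6,6,7,9,9,13,16]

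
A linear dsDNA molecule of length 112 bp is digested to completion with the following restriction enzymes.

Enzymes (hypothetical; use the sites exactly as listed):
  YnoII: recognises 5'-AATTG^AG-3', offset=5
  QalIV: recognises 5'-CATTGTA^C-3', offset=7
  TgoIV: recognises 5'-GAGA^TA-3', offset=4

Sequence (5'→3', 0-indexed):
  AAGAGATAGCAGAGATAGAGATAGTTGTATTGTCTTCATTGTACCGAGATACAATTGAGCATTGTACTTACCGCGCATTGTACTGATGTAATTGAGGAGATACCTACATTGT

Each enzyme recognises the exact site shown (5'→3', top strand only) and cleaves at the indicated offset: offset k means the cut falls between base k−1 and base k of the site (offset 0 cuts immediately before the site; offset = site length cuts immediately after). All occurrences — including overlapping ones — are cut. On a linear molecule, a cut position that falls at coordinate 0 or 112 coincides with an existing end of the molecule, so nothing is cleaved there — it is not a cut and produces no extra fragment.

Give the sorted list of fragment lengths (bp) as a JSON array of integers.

[6,6,6,6,8,9,9,12,12,16,22]

Site scan:
  YnoII (AATTGAG, off=5): starts [52, 89] → cuts [57, 94]
  QalIV (CATTGTAC, off=7): starts [36, 59, 75] → cuts [43, 66, 82]
  TgoIV (GAGATA, off=4): starts [2, 11, 17, 45, 96] → cuts [6, 15, 21, 49, 100]

Pooled cuts: [6, 15, 21, 43, 49, 57, 66, 82, 94, 100]

Fragment lengths:
  [0,6): 6 bp
  [6,15): 9 bp
  [15,21): 6 bp
  [21,43): 22 bp
  [43,49): 6 bp
  [49,57): 8 bp
  [57,66): 9 bp
  [66,82): 16 bp
  [82,94): 12 bp
  [94,100): 6 bp
  [100,112): 12 bp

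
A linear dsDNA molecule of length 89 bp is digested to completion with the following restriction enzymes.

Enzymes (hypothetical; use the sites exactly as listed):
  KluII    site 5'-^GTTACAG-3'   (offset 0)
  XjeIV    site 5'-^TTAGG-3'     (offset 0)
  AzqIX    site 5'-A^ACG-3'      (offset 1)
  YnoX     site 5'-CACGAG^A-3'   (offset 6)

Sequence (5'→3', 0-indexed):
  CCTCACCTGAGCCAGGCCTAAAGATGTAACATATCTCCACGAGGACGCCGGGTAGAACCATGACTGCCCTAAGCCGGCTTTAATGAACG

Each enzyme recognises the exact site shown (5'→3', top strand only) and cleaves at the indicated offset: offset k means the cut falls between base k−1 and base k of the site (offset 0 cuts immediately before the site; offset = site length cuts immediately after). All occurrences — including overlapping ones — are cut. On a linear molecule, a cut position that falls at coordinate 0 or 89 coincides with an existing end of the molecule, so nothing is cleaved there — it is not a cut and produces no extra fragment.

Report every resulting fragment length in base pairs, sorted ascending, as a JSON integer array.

Site scan:
  KluII (GTTACAG, off=0): no sites
  XjeIV (TTAGG, off=0): no sites
  AzqIX AACG/1: at [85] ⇒ [86]
  YnoX (CACGAGA, off=6): no sites

All cut coordinates (distinct, sorted): [86]

Fragments:
  [0,86): 86 bp
  [86,89): 3 bp

[3,86]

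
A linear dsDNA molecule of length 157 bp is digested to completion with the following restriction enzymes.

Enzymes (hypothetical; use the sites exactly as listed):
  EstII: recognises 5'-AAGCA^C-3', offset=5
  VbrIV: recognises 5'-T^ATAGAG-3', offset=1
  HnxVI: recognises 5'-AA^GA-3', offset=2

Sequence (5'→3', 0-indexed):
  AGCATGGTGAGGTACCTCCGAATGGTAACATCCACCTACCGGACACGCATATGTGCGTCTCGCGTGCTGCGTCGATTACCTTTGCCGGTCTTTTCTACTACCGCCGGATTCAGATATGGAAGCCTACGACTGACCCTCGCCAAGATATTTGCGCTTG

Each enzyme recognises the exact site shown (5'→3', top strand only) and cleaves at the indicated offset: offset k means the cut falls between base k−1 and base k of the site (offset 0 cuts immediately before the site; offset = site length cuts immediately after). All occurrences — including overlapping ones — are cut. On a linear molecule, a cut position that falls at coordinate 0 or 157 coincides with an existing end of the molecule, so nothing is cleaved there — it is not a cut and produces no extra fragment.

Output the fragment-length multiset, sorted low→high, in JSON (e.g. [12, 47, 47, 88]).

[14,143]

Scan for sites:
  EstII (AAGCAC, off=5): no sites
  VbrIV (TATAGAG, off=1): no sites
  HnxVI (AAGA, off=2): starts [141] → cuts [143]

Pooled cuts: [143]

Fragments:
  [0,143): 143 bp
  [143,157): 14 bp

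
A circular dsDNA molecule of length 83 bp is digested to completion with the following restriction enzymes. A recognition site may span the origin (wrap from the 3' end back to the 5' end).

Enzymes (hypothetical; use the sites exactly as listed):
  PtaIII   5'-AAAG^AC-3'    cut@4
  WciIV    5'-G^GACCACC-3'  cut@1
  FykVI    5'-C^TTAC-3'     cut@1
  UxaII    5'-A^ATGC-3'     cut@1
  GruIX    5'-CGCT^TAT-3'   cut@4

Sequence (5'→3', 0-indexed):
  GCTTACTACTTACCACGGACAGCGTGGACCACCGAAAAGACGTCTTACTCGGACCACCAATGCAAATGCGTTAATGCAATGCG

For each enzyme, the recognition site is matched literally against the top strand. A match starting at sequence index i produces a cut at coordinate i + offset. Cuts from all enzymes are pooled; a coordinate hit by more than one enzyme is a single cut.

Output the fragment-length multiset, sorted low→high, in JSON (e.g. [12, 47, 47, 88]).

[5,5,6,7,7,7,8,8,13,17]

Site scan:
  PtaIII AAAGAC/4: at [35] ⇒ [39]
  WciIV GGACCACC/1: at [25, 50] ⇒ [26, 51]
  FykVI CTTAC/1: at [1, 8, 43] ⇒ [2, 9, 44]
  UxaII AATGC/1: at [58, 64, 72, 77] ⇒ [59, 65, 73, 78]
  GruIX (CGCTTAT, off=4): no sites

All cut coordinates (distinct, sorted): [2, 9, 26, 39, 44, 51, 59, 65, 73, 78]

Fragment lengths:
  2→9: 7 bp
  9→26: 17 bp
  26→39: 13 bp
  39→44: 5 bp
  44→51: 7 bp
  51→59: 8 bp
  59→65: 6 bp
  65→73: 8 bp
  73→78: 5 bp
  78→2 (wrap): 83-78+2 = 7 bp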